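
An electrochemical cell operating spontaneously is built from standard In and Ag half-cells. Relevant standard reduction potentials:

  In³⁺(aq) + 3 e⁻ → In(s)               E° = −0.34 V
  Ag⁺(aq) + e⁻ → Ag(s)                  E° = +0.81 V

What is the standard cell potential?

+1.15 V

The Ag⁺/Ag couple has the higher E°, so Ag ion is reduced (cathode) and In is oxidized (anode).
E°cell = E°(cathode) − E°(anode) = +0.81 − (−0.34) = +1.15 V.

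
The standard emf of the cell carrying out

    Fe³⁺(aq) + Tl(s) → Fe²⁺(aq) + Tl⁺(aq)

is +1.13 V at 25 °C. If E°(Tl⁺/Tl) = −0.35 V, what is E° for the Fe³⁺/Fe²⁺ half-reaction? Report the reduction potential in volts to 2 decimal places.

In the reaction as written the Fe³⁺/Fe²⁺ couple is reduced (cathode) and Tl⁺/Tl is oxidized (anode), so E°cell = E°(Fe³⁺/Fe²⁺) − E°(Tl⁺/Tl).
E°(Fe³⁺/Fe²⁺) = E°cell + E°(anode) = +1.13 + (−0.35) = +0.78 V.

+0.78 V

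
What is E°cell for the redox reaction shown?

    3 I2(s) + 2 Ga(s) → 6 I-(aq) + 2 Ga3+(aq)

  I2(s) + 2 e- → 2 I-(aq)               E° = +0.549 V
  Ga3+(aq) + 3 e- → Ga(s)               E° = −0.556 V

I2(s) gains electrons, so the I₂/I⁻ couple is the cathode; the Ga³⁺/Ga couple is the anode.
E°cell = E°(cathode) − E°(anode) = +0.549 − (−0.556) = +1.105 V.

+1.105 V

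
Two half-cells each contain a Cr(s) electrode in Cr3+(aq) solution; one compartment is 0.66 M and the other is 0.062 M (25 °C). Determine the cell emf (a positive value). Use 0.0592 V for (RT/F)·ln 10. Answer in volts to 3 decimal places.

For a concentration cell E°cell = 0, since both electrodes use the same couple.
The compartment with the higher Cr3+(aq) concentration (0.66 M) acts as the cathode; ions are reduced there and produced at the dilute (0.062 M) anode.
With n = 3, Ecell = −(0.0592/3)·log([dilute]/[conc]) = −(0.0592/3)·log(0.062/0.66) = +0.020 V.

0.020 V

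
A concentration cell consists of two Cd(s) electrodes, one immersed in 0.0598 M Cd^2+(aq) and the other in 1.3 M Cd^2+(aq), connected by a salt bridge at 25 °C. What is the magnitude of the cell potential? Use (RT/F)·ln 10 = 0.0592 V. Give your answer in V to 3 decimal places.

0.040 V

For a concentration cell E°cell = 0, since both electrodes use the same couple.
The compartment with the higher Cd^2+(aq) concentration (1.3 M) acts as the cathode; ions are reduced there and produced at the dilute (0.0598 M) anode.
With n = 2, Ecell = −(0.0592/2)·log([dilute]/[conc]) = −(0.0592/2)·log(0.0598/1.3) = +0.040 V.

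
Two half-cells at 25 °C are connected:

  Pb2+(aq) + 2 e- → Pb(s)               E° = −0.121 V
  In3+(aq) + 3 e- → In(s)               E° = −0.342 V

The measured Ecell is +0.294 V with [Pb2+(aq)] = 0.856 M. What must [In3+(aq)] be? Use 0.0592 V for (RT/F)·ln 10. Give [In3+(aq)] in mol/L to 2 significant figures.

The Pb²⁺/Pb couple has the larger reduction potential, so it is the cathode: E°cell = −0.121 − (−0.342) = +0.221 V and n = 6.
From the Nernst equation, log Q = n(E° − E)/0.0592 = 6·(+0.221 − (+0.294))/0.0592 = −7.399.
Balancing electrons gives 3 Pb2+(aq) + 2 In(s) → 3 Pb(s) + 2 In3+(aq); thus Q = [In3+(aq)]^2 / [Pb2+(aq)]^3.
Isolating [In3+(aq)] in Q = 10^{−7.399} yields log [In3+(aq)] = −3.801, i.e. 0.00016 M.

0.00016 M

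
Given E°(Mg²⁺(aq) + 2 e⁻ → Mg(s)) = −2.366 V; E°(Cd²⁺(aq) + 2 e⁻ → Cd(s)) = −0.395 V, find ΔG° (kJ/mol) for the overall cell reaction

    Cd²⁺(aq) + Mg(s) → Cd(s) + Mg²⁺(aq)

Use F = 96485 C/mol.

In the reaction as written Cd²⁺(aq) is reduced, so the Cd²⁺/Cd couple is the cathode and Mg²⁺/Mg is the anode.
E°cell = −0.395 − (−2.366) = +1.971 V; balancing electrons gives n = 2.
ΔG° = −nFE°cell = −(2)(96485)(+1.971) J/mol = −380 kJ/mol.

−380 kJ/mol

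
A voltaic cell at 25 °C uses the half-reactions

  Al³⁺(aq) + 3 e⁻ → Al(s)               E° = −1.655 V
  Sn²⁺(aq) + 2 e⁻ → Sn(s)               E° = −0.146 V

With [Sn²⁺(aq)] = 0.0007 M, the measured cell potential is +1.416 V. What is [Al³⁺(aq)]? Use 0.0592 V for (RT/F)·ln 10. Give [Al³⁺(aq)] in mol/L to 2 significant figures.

With Sn²⁺/Sn at the cathode and Al³⁺/Al at the anode, E°cell = −0.146 − (−1.655) = +1.509 V (n = 6).
Rearranging E = E° − (0.0592/n)·log Q gives log Q = 6(+1.509 − (+1.416))/0.0592 = 9.426.
Balancing electrons gives 3 Sn²⁺(aq) + 2 Al(s) → 3 Sn(s) + 2 Al³⁺(aq); thus Q = [Al³⁺(aq)]^2 / [Sn²⁺(aq)]^3.
Isolating [Al³⁺(aq)] in Q = 10^{9.426} yields log [Al³⁺(aq)] = −0.019, i.e. 0.96 M.

0.96 M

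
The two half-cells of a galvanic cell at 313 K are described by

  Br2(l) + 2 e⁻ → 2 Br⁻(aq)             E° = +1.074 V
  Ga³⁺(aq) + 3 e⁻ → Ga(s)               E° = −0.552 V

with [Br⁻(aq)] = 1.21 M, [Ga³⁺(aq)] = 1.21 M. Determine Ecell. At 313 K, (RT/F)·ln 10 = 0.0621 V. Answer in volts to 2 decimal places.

Since E°(Br₂/Br⁻) > E°(Ga³⁺/Ga), Br₂/Br⁻ serves as the cathode.
The standard potential is +1.074 − (−0.552) = +1.626 V and the balanced reaction transfers n = 6 electrons.
The balanced reaction is 3 Br2(l) + 2 Ga(s) → 6 Br⁻(aq) + 2 Ga³⁺(aq), so Q = [Br⁻(aq)]^6·[Ga³⁺(aq)]^2 = 4.59 and log Q = 0.662.
By the Nernst equation, E = +1.626 − (0.0621/6)·(0.662) = +1.62 V.

+1.62 V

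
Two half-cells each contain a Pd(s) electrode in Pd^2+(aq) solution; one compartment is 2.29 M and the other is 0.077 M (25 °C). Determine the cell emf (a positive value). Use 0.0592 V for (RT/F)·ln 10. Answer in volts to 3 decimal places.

0.044 V

For a concentration cell E°cell = 0, since both electrodes use the same couple.
The compartment with the higher Pd^2+(aq) concentration (2.29 M) acts as the cathode; ions are reduced there and produced at the dilute (0.077 M) anode.
With n = 2, Ecell = −(0.0592/2)·log([dilute]/[conc]) = −(0.0592/2)·log(0.077/2.29) = +0.044 V.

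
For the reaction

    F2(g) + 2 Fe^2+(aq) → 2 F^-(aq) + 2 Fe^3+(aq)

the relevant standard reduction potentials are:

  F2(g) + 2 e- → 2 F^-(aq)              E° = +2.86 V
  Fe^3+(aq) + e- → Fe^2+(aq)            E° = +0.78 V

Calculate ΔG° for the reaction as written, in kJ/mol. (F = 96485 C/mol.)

−401 kJ/mol

In the reaction as written F2(g) is reduced, so the F₂/F⁻ couple is the cathode and Fe³⁺/Fe²⁺ is the anode.
E°cell = +2.86 − (+0.78) = +2.08 V; balancing electrons gives n = 2.
ΔG° = −nFE°cell = −(2)(96485)(+2.08) J/mol = −401 kJ/mol.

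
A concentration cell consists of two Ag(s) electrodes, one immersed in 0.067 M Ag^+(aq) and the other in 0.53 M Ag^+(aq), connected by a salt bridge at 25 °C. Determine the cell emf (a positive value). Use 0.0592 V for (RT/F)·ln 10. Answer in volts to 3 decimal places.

0.053 V

For a concentration cell E°cell = 0, since both electrodes use the same couple.
The compartment with the higher Ag^+(aq) concentration (0.53 M) acts as the cathode; ions are reduced there and produced at the dilute (0.067 M) anode.
With n = 1, Ecell = −(0.0592/1)·log([dilute]/[conc]) = −(0.0592/1)·log(0.067/0.53) = +0.053 V.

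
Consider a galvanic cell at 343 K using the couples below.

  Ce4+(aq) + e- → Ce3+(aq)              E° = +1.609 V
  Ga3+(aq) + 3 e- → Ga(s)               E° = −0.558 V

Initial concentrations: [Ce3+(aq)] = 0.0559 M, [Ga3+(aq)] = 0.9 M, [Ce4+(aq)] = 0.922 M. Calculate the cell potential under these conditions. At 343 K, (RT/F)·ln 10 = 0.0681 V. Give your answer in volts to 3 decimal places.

The Ce⁴⁺/Ce³⁺ couple has the more positive E°, so it is the cathode; Ga³⁺/Ga is the anode.
E°cell = +1.609 − (−0.558) = +2.167 V, with n = 3 electrons transferred.
For the overall reaction 3 Ce4+(aq) + Ga(s) → 3 Ce3+(aq) + Ga3+(aq), Q = ([Ce3+(aq)]^3·[Ga3+(aq)]) / [Ce4+(aq)]^3 = 0.000201, giving log Q = −3.698.
Applying E = E° − (RT ln10/nF)·log Q gives +2.167 − (0.0681/3)(−3.698) = +2.251 V.

+2.251 V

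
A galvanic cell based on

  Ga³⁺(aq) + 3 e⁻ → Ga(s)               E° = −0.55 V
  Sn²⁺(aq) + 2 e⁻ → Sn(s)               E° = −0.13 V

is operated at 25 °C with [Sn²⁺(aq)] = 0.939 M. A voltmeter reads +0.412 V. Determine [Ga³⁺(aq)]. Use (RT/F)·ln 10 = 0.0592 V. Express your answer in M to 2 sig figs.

2.3 M

The Sn²⁺/Sn couple has the larger reduction potential, so it is the cathode: E°cell = −0.13 − (−0.55) = +0.42 V and n = 6.
From the Nernst equation, log Q = n(E° − E)/0.0592 = 6·(+0.42 − (+0.412))/0.0592 = 0.811.
Balancing electrons gives 3 Sn²⁺(aq) + 2 Ga(s) → 3 Sn(s) + 2 Ga³⁺(aq); thus Q = [Ga³⁺(aq)]^2 / [Sn²⁺(aq)]^3.
Isolating [Ga³⁺(aq)] in Q = 10^{0.811} yields log [Ga³⁺(aq)] = 0.364, i.e. 2.3 M.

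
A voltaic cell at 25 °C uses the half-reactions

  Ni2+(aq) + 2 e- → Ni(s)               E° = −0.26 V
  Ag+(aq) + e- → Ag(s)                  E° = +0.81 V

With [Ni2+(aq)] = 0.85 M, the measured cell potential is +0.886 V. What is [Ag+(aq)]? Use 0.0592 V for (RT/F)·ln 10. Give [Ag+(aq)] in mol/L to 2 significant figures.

0.00072 M

With Ag⁺/Ag at the cathode and Ni²⁺/Ni at the anode, E°cell = +0.81 − (−0.26) = +1.07 V (n = 2).
Rearranging E = E° − (0.0592/n)·log Q gives log Q = 2(+1.07 − (+0.886))/0.0592 = 6.216.
Balancing electrons gives 2 Ag+(aq) + Ni(s) → 2 Ag(s) + Ni2+(aq); thus Q = [Ni2+(aq)] / [Ag+(aq)]^2.
Isolating [Ag+(aq)] in Q = 10^{6.216} yields log [Ag+(aq)] = −3.143, i.e. 0.00072 M.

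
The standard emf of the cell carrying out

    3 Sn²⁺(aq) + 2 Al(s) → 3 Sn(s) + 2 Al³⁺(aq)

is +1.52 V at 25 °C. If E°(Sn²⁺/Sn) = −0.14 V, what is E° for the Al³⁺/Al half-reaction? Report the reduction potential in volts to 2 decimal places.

−1.66 V

In the reaction as written the Sn²⁺/Sn couple is reduced (cathode) and Al³⁺/Al is oxidized (anode), so E°cell = E°(Sn²⁺/Sn) − E°(Al³⁺/Al).
E°(Al³⁺/Al) = E°(cathode) − E°cell = −0.14 − (+1.52) = −1.66 V.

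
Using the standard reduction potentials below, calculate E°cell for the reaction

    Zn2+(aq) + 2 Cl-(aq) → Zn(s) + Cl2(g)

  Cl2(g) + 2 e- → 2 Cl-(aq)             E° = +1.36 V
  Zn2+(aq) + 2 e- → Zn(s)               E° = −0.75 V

In the reaction as written, Zn2+(aq) is reduced (cathode) and Cl2(g) is produced by oxidation at the anode.
E°cell = E°(cathode) − E°(anode) = −0.75 − (+1.36) = −2.11 V.

−2.11 V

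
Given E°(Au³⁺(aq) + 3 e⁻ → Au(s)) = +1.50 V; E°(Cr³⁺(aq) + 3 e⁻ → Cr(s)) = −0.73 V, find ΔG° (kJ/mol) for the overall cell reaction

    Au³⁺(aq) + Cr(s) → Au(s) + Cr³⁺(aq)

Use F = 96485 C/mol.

−645 kJ/mol

In the reaction as written Au³⁺(aq) is reduced, so the Au³⁺/Au couple is the cathode and Cr³⁺/Cr is the anode.
E°cell = +1.50 − (−0.73) = +2.23 V; balancing electrons gives n = 3.
ΔG° = −nFE°cell = −(3)(96485)(+2.23) J/mol = −645 kJ/mol.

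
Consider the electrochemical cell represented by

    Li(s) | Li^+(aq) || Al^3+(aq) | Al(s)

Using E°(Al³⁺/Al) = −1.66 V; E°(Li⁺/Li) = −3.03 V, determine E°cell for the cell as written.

+1.37 V

By convention the left-hand electrode in cell notation is the anode (oxidation) and the right-hand electrode is the cathode (reduction).
E°cell = E°(right) − E°(left) = −1.66 − (−3.03) = +1.37 V.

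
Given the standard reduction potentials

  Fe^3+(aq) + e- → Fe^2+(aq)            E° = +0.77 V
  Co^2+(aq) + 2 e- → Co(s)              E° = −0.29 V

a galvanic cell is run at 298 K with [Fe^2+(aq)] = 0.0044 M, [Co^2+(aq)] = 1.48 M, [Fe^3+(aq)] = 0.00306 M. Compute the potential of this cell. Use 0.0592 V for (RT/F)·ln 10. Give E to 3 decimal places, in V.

+1.046 V

Since E°(Fe³⁺/Fe²⁺) > E°(Co²⁺/Co), Fe³⁺/Fe²⁺ serves as the cathode.
The standard potential is +0.77 − (−0.29) = +1.06 V and the balanced reaction transfers n = 2 electrons.
For the overall reaction 2 Fe^3+(aq) + Co(s) → 2 Fe^2+(aq) + Co^2+(aq), Q = ([Fe^2+(aq)]^2·[Co^2+(aq)]) / [Fe^3+(aq)]^2 = 3.06, giving log Q = 0.486.
Applying E = E° − (RT ln10/nF)·log Q gives +1.06 − (0.0592/2)(0.486) = +1.046 V.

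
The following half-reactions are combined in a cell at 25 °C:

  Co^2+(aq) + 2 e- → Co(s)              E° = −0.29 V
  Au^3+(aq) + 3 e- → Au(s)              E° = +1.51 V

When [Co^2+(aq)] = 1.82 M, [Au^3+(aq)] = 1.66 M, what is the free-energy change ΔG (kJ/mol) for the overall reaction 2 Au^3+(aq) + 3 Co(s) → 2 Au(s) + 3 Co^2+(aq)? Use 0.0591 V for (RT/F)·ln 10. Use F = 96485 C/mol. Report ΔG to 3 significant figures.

−1040 kJ/mol

With Au³⁺/Au reduced at the cathode, E°cell = +1.51 − (−0.29) = +1.80 V and n = 6.
The reaction quotient is [Co^2+(aq)]^3 / [Au^3+(aq)]^2 = 2.19; by Nernst, E = +1.80 − (0.0591/6)(0.340) = +1.7967 V.
Finally ΔG = −nFE = −(6)(96485 C/mol)(+1.7967 V) = −1040 kJ/mol.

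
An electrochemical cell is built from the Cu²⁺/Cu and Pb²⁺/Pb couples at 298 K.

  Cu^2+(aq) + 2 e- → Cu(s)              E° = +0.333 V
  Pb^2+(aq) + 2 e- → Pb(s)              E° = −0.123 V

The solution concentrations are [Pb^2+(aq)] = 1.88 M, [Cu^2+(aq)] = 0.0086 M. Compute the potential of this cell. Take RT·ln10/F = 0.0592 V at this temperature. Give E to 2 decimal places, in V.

Since E°(Cu²⁺/Cu) > E°(Pb²⁺/Pb), Cu²⁺/Cu serves as the cathode.
E°cell = +0.333 − (−0.123) = +0.456 V, with n = 2 electrons transferred.
Balancing gives Cu^2+(aq) + Pb(s) → Cu(s) + Pb^2+(aq); hence Q = [Pb^2+(aq)] / [Cu^2+(aq)] = 219 (log Q = 2.340).
Applying E = E° − (RT ln10/nF)·log Q gives +0.456 − (0.0592/2)(2.340) = +0.39 V.

+0.39 V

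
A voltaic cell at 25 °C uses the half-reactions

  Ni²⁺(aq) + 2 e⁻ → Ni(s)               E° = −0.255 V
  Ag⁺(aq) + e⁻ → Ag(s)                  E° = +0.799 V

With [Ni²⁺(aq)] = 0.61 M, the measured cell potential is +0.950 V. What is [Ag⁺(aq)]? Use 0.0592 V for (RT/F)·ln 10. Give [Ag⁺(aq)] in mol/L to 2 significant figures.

With Ag⁺/Ag at the cathode and Ni²⁺/Ni at the anode, E°cell = +0.799 − (−0.255) = +1.054 V (n = 2).
From the Nernst equation, log Q = n(E° − E)/0.0592 = 2·(+1.054 − (+0.950))/0.0592 = 3.514.
For 2 Ag⁺(aq) + Ni(s) → 2 Ag(s) + Ni²⁺(aq), the reaction quotient is Q = [Ni²⁺(aq)] / [Ag⁺(aq)]^2.
Isolating [Ag⁺(aq)] in Q = 10^{3.514} yields log [Ag⁺(aq)] = −1.864, i.e. 0.014 M.

0.014 M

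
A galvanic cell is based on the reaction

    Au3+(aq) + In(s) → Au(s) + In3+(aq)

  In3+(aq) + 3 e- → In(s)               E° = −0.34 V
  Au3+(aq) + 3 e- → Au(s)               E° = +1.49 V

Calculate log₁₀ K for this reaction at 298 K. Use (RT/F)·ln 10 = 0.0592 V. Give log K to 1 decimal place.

The Au³⁺/Au couple is reduced (cathode); E°cell = +1.49 − (−0.34) = +1.83 V with n = 3.
At equilibrium E = 0, so log K = nE°cell / 0.0592 = (3)(+1.83) / 0.0592 = 92.7.

log K = 92.7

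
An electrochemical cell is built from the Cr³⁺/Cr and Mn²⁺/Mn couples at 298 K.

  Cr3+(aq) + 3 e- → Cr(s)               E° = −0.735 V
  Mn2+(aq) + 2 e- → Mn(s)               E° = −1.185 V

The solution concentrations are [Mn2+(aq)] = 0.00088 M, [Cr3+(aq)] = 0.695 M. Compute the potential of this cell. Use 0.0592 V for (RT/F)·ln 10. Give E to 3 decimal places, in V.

Since E°(Cr³⁺/Cr) > E°(Mn²⁺/Mn), Cr³⁺/Cr serves as the cathode.
The standard potential is −0.735 − (−1.185) = +0.450 V and the balanced reaction transfers n = 6 electrons.
For the overall reaction 2 Cr3+(aq) + 3 Mn(s) → 2 Cr(s) + 3 Mn2+(aq), Q = [Mn2+(aq)]^3 / [Cr3+(aq)]^2 = 1.41×10^−9, giving log Q = −8.851.
E = E° − (0.0592/n)·log Q = +0.450 − (0.0592/6)(−8.851) = +0.537 V.

+0.537 V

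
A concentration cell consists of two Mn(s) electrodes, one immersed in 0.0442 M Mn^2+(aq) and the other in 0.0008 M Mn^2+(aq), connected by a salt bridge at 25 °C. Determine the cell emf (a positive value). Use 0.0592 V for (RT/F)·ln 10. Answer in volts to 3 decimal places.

For a concentration cell E°cell = 0, since both electrodes use the same couple.
The compartment with the higher Mn^2+(aq) concentration (0.0442 M) acts as the cathode; ions are reduced there and produced at the dilute (0.0008 M) anode.
With n = 2, Ecell = −(0.0592/2)·log([dilute]/[conc]) = −(0.0592/2)·log(0.0008/0.0442) = +0.052 V.

0.052 V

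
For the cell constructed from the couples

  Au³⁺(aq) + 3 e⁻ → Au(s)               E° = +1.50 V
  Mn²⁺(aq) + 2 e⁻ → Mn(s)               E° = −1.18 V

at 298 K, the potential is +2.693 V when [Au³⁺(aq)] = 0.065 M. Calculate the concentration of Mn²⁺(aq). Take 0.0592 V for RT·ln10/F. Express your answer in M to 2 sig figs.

Au³⁺/Au is the cathode (higher E°); E°cell = +1.50 − (−1.18) = +2.68 V with n = 6.
From the Nernst equation, log Q = n(E° − E)/0.0592 = 6·(+2.68 − (+2.693))/0.0592 = −1.318.
The balanced reaction is 2 Au³⁺(aq) + 3 Mn(s) → 2 Au(s) + 3 Mn²⁺(aq), so Q = [Mn²⁺(aq)]^3 / [Au³⁺(aq)]^2.
Substituting the known concentrations and solving, log [Mn²⁺(aq)] = −1.231 and [Mn²⁺(aq)] = 0.059 M.

0.059 M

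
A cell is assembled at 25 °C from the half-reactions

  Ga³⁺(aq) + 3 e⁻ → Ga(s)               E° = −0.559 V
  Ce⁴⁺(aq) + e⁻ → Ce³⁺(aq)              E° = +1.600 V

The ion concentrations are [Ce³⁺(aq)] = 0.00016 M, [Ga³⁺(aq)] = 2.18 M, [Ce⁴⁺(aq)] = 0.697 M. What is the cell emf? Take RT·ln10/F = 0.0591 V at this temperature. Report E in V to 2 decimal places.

+2.37 V

Since E°(Ce⁴⁺/Ce³⁺) > E°(Ga³⁺/Ga), Ce⁴⁺/Ce³⁺ serves as the cathode.
The standard potential is +1.600 − (−0.559) = +2.159 V and the balanced reaction transfers n = 3 electrons.
For the overall reaction 3 Ce⁴⁺(aq) + Ga(s) → 3 Ce³⁺(aq) + Ga³⁺(aq), Q = ([Ce³⁺(aq)]^3·[Ga³⁺(aq)]) / [Ce⁴⁺(aq)]^3 = 2.64×10^−11, giving log Q = −10.579.
Applying E = E° − (RT ln10/nF)·log Q gives +2.159 − (0.0591/3)(−10.579) = +2.37 V.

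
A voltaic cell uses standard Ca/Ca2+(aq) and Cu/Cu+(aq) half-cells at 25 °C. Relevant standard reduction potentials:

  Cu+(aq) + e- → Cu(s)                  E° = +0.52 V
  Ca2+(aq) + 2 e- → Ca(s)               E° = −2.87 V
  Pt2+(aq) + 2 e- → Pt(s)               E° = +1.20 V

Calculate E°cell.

The Cu⁺/Cu couple has the higher E°, so Cu ion is reduced (cathode) and Ca is oxidized (anode).
E°cell = E°(cathode) − E°(anode) = +0.52 − (−2.87) = +3.39 V.

+3.39 V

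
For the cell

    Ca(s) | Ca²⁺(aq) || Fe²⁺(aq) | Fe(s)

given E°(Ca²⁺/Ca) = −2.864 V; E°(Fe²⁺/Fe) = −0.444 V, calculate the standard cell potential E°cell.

By convention the left-hand electrode in cell notation is the anode (oxidation) and the right-hand electrode is the cathode (reduction).
E°cell = E°(right) − E°(left) = −0.444 − (−2.864) = +2.420 V.

+2.420 V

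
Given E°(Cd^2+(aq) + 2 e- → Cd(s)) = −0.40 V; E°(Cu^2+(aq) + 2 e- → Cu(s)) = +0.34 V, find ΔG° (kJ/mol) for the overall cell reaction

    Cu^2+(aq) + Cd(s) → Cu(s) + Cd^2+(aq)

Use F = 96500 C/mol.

In the reaction as written Cu^2+(aq) is reduced, so the Cu²⁺/Cu couple is the cathode and Cd²⁺/Cd is the anode.
E°cell = +0.34 − (−0.40) = +0.74 V; balancing electrons gives n = 2.
ΔG° = −nFE°cell = −(2)(96500)(+0.74) J/mol = −143 kJ/mol.

−143 kJ/mol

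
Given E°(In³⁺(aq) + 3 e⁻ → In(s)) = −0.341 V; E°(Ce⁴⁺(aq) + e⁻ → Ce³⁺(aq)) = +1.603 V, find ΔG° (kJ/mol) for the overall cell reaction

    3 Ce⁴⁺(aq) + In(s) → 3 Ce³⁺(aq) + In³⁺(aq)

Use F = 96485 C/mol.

In the reaction as written Ce⁴⁺(aq) is reduced, so the Ce⁴⁺/Ce³⁺ couple is the cathode and In³⁺/In is the anode.
E°cell = +1.603 − (−0.341) = +1.944 V; balancing electrons gives n = 3.
ΔG° = −nFE°cell = −(3)(96485)(+1.944) J/mol = −563 kJ/mol.

−563 kJ/mol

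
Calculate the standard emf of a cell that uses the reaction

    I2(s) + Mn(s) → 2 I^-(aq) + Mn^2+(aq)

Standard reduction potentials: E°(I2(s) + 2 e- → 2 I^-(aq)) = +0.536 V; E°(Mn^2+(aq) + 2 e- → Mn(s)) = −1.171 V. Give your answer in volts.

In the reaction as written, I2(s) is reduced (cathode) and Mn^2+(aq) is produced by oxidation at the anode.
E°cell = E°(cathode) − E°(anode) = +0.536 − (−1.171) = +1.707 V.

+1.707 V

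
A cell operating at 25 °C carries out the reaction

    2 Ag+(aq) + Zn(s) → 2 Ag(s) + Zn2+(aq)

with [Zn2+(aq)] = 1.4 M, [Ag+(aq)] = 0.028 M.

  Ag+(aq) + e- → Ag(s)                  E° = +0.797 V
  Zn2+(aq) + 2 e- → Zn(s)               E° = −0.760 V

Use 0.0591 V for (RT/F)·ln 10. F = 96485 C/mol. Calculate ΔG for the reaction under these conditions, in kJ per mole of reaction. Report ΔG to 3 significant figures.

The standard cell potential is +0.797 − (−0.760) = +1.557 V, with n = 2 electrons in the balanced equation.
The reaction quotient is [Zn2+(aq)] / [Ag+(aq)]^2 = 1.79×10^3; by Nernst, E = +1.557 − (0.0591/2)(3.252) = +1.4609 V.
Then ΔG = −nFE = −2 × 96485 × +1.4609 J/mol = −282 kJ/mol.

−282 kJ/mol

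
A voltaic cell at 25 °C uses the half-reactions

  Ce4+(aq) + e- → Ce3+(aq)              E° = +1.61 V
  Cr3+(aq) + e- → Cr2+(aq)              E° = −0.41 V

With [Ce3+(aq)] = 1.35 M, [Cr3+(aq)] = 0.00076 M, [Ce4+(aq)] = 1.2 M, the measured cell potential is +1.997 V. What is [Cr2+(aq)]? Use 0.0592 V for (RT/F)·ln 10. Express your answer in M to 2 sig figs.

Ce⁴⁺/Ce³⁺ is the cathode (higher E°); E°cell = +1.61 − (−0.41) = +2.02 V with n = 1.
Rearranging E = E° − (0.0592/n)·log Q gives log Q = 1(+2.02 − (+1.997))/0.0592 = 0.389.
The balanced reaction is Ce4+(aq) + Cr2+(aq) → Ce3+(aq) + Cr3+(aq), so Q = ([Ce3+(aq)]·[Cr3+(aq)]) / ([Ce4+(aq)]·[Cr2+(aq)]).
Substituting the known concentrations and solving, log [Cr2+(aq)] = −3.457 and [Cr2+(aq)] = 0.00035 M.

0.00035 M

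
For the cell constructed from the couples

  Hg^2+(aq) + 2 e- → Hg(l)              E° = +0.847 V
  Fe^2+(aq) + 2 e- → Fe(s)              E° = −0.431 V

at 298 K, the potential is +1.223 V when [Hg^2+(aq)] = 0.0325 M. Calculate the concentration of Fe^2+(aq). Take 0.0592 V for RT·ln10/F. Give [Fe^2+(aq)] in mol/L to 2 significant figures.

2.3 M

The Hg²⁺/Hg couple has the larger reduction potential, so it is the cathode: E°cell = +0.847 − (−0.431) = +1.278 V and n = 2.
Rearranging E = E° − (0.0592/n)·log Q gives log Q = 2(+1.278 − (+1.223))/0.0592 = 1.858.
For Hg^2+(aq) + Fe(s) → Hg(l) + Fe^2+(aq), the reaction quotient is Q = [Fe^2+(aq)] / [Hg^2+(aq)].
Isolating [Fe^2+(aq)] in Q = 10^{1.858} yields log [Fe^2+(aq)] = 0.370, i.e. 2.3 M.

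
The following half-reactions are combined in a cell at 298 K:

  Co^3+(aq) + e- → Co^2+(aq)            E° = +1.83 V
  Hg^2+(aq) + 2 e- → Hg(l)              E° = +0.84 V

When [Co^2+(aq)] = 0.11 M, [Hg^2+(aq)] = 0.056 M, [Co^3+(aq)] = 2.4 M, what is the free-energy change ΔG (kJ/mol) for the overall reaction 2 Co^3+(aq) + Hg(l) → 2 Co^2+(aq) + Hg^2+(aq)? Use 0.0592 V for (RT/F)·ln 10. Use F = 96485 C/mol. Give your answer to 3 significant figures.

−213 kJ/mol

E°cell = +1.83 − (+0.84) = +0.99 V; the balanced reaction transfers n = 2 electrons.
Q = ([Co^2+(aq)]^2·[Hg^2+(aq)]) / [Co^3+(aq)]^2 = 0.000118, so log Q = −3.929 and E = +0.99 − (0.0592/2)(−3.929) = +1.1063 V.
Finally ΔG = −nFE = −(2)(96485 C/mol)(+1.1063 V) = −213 kJ/mol.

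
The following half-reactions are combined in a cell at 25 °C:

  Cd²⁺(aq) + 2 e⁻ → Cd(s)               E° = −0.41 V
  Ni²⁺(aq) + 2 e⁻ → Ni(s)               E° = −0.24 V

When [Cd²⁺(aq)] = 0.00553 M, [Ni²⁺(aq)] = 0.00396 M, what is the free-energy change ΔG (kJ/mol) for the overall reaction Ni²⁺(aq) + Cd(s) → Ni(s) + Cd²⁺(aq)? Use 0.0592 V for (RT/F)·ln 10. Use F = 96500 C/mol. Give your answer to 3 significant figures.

The standard cell potential is −0.24 − (−0.41) = +0.17 V, with n = 2 electrons in the balanced equation.
The reaction quotient is [Cd²⁺(aq)] / [Ni²⁺(aq)] = 1.4; by Nernst, E = +0.17 − (0.0592/2)(0.145) = +0.1657 V.
Finally ΔG = −nFE = −(2)(96500 C/mol)(+0.1657 V) = −32.0 kJ/mol.

−32.0 kJ/mol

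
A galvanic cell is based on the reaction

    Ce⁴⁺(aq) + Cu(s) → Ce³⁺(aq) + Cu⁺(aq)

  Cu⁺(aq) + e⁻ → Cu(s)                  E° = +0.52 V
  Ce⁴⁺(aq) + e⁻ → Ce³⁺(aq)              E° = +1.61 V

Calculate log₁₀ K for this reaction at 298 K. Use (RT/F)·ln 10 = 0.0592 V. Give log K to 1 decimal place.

log K = 18.4

The Ce⁴⁺/Ce³⁺ couple is reduced (cathode); E°cell = +1.61 − (+0.52) = +1.09 V with n = 1.
At equilibrium E = 0, so log K = nE°cell / 0.0592 = (1)(+1.09) / 0.0592 = 18.4.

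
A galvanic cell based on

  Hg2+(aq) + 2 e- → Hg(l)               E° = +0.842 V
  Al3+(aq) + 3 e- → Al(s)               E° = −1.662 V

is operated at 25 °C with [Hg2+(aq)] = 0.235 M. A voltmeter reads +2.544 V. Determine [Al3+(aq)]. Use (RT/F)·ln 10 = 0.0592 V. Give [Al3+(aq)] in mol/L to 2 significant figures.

0.0011 M

Hg²⁺/Hg is the cathode (higher E°); E°cell = +0.842 − (−1.662) = +2.504 V with n = 6.
Since E = E° − (0.0592/n)·log Q, log Q = n(E° − E)/0.0592 = −4.054.
Balancing electrons gives 3 Hg2+(aq) + 2 Al(s) → 3 Hg(l) + 2 Al3+(aq); thus Q = [Al3+(aq)]^2 / [Hg2+(aq)]^3.
Isolating [Al3+(aq)] in Q = 10^{−4.054} yields log [Al3+(aq)] = −2.970, i.e. 0.0011 M.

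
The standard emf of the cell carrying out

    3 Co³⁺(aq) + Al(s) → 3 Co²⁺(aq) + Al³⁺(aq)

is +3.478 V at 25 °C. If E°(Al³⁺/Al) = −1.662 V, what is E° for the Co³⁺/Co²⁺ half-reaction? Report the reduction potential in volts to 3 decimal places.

+1.816 V

In the reaction as written the Co³⁺/Co²⁺ couple is reduced (cathode) and Al³⁺/Al is oxidized (anode), so E°cell = E°(Co³⁺/Co²⁺) − E°(Al³⁺/Al).
E°(Co³⁺/Co²⁺) = E°cell + E°(anode) = +3.478 + (−1.662) = +1.816 V.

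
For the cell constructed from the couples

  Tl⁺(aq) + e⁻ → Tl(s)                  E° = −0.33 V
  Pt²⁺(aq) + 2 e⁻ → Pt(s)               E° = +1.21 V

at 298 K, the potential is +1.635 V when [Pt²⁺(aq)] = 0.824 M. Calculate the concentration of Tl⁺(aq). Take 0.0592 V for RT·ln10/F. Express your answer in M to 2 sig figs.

The Pt²⁺/Pt couple has the larger reduction potential, so it is the cathode: E°cell = +1.21 − (−0.33) = +1.54 V and n = 2.
Rearranging E = E° − (0.0592/n)·log Q gives log Q = 2(+1.54 − (+1.635))/0.0592 = −3.209.
Balancing electrons gives Pt²⁺(aq) + 2 Tl(s) → Pt(s) + 2 Tl⁺(aq); thus Q = [Tl⁺(aq)]^2 / [Pt²⁺(aq)].
Solving for the unknown gives log [Tl⁺(aq)] = −1.647, so [Tl⁺(aq)] ≈ 0.023 M.

0.023 M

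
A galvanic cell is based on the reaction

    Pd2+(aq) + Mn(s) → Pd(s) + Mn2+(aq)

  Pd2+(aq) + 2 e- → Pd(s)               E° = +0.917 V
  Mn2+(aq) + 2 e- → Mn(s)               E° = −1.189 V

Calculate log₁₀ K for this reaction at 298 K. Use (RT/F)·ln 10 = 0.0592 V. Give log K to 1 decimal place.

The Pd²⁺/Pd couple is reduced (cathode); E°cell = +0.917 − (−1.189) = +2.106 V with n = 2.
At equilibrium E = 0, so log K = nE°cell / 0.0592 = (2)(+2.106) / 0.0592 = 71.1.

log K = 71.1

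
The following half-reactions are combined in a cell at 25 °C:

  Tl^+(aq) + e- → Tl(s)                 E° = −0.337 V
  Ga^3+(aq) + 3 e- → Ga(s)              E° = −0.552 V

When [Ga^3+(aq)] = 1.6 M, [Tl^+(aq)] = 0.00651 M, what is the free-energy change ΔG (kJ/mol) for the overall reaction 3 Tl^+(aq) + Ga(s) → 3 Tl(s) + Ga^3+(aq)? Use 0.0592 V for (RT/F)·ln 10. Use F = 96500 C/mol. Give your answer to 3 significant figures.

−23.6 kJ/mol

The standard cell potential is −0.337 − (−0.552) = +0.215 V, with n = 3 electrons in the balanced equation.
Q = [Ga^3+(aq)] / [Tl^+(aq)]^3 = 5.8×10^6, so log Q = 6.763 and E = +0.215 − (0.0592/3)(6.763) = +0.0815 V.
ΔG = −nFE = −(3)(96500)(+0.0815) J/mol = −23.6 kJ/mol.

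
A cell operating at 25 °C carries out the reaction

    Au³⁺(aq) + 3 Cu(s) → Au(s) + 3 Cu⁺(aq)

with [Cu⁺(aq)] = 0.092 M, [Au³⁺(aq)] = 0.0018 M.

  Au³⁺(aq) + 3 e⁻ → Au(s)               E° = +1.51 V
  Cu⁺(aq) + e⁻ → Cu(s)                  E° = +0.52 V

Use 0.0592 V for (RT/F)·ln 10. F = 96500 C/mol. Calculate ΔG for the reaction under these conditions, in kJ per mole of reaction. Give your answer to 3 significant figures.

−289 kJ/mol

The standard cell potential is +1.51 − (+0.52) = +0.99 V, with n = 3 electrons in the balanced equation.
The reaction quotient is [Cu⁺(aq)]^3 / [Au³⁺(aq)] = 0.433; by Nernst, E = +0.99 − (0.0592/3)(−0.364) = +0.9972 V.
Then ΔG = −nFE = −3 × 96500 × +0.9972 J/mol = −289 kJ/mol.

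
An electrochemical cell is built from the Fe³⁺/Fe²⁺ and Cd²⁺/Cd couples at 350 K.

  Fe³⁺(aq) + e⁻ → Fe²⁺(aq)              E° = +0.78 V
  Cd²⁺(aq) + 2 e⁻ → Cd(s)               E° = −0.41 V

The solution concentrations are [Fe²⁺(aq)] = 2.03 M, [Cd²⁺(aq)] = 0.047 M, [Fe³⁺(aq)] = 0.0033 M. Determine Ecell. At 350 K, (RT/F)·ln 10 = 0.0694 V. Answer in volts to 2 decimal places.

+1.04 V

Fe³⁺/Fe²⁺ is reduced (cathode, E° = +0.78 V) and Cd²⁺/Cd is oxidized (anode).
E°cell = +0.78 − (−0.41) = +1.19 V, with n = 2 electrons transferred.
Balancing gives 2 Fe³⁺(aq) + Cd(s) → 2 Fe²⁺(aq) + Cd²⁺(aq); hence Q = ([Fe²⁺(aq)]^2·[Cd²⁺(aq)]) / [Fe³⁺(aq)]^2 = 1.78×10^4 (log Q = 4.250).
By the Nernst equation, E = +1.19 − (0.0694/2)·(4.250) = +1.04 V.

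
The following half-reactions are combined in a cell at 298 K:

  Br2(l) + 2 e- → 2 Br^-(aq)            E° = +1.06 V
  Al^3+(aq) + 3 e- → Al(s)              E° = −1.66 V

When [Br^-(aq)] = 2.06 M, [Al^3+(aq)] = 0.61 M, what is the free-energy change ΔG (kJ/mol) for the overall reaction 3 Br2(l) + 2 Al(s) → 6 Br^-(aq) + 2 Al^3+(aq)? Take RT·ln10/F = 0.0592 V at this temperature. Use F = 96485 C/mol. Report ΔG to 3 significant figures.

E°cell = +1.06 − (−1.66) = +2.72 V; the balanced reaction transfers n = 6 electrons.
Q = [Br^-(aq)]^6·[Al^3+(aq)]^2 = 28.4, so log Q = 1.454 and E = +2.72 − (0.0592/6)(1.454) = +2.7057 V.
Finally ΔG = −nFE = −(6)(96485 C/mol)(+2.7057 V) = −1570 kJ/mol.

−1570 kJ/mol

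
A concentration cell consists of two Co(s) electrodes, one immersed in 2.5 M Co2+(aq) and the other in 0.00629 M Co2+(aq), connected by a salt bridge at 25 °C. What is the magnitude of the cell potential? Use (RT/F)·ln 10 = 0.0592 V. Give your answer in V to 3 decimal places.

For a concentration cell E°cell = 0, since both electrodes use the same couple.
The compartment with the higher Co2+(aq) concentration (2.5 M) acts as the cathode; ions are reduced there and produced at the dilute (0.00629 M) anode.
With n = 2, Ecell = −(0.0592/2)·log([dilute]/[conc]) = −(0.0592/2)·log(0.00629/2.5) = +0.077 V.

0.077 V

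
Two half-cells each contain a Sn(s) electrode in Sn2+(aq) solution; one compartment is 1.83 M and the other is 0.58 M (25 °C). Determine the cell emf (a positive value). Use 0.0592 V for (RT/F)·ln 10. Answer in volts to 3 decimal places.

0.015 V

For a concentration cell E°cell = 0, since both electrodes use the same couple.
The compartment with the higher Sn2+(aq) concentration (1.83 M) acts as the cathode; ions are reduced there and produced at the dilute (0.58 M) anode.
With n = 2, Ecell = −(0.0592/2)·log([dilute]/[conc]) = −(0.0592/2)·log(0.58/1.83) = +0.015 V.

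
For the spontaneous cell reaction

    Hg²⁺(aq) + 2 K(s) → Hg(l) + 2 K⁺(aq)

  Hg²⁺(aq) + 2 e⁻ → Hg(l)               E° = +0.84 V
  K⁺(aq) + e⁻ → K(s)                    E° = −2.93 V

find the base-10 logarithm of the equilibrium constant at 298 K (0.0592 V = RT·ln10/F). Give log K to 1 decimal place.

log K = 127.4

The Hg²⁺/Hg couple is reduced (cathode); E°cell = +0.84 − (−2.93) = +3.77 V with n = 2.
At equilibrium E = 0, so log K = nE°cell / 0.0592 = (2)(+3.77) / 0.0592 = 127.4.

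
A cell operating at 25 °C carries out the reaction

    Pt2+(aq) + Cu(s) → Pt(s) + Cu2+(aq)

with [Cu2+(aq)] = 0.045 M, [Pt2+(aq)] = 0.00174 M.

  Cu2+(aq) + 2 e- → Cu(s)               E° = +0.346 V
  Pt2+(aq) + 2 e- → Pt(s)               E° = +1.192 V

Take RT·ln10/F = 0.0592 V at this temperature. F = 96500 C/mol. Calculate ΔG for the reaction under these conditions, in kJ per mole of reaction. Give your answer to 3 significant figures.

−155 kJ/mol

With Pt²⁺/Pt reduced at the cathode, E°cell = +1.192 − (+0.346) = +0.846 V and n = 2.
Q = [Cu2+(aq)] / [Pt2+(aq)] = 25.9, so log Q = 1.413 and E = +0.846 − (0.0592/2)(1.413) = +0.8042 V.
ΔG = −nFE = −(2)(96500)(+0.8042) J/mol = −155 kJ/mol.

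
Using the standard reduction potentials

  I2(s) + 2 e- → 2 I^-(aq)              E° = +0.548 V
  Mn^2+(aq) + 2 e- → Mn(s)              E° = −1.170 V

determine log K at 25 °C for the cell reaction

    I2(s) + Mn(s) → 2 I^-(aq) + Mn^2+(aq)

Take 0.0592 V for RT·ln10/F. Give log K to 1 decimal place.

The I₂/I⁻ couple is reduced (cathode); E°cell = +0.548 − (−1.170) = +1.718 V with n = 2.
At equilibrium E = 0, so log K = nE°cell / 0.0592 = (2)(+1.718) / 0.0592 = 58.0.

log K = 58.0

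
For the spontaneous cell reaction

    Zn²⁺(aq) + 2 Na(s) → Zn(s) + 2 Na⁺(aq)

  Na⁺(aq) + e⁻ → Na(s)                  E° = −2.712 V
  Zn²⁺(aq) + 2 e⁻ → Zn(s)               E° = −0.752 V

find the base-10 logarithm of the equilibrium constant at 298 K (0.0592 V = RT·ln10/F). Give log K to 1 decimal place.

log K = 66.2

The Zn²⁺/Zn couple is reduced (cathode); E°cell = −0.752 − (−2.712) = +1.960 V with n = 2.
At equilibrium E = 0, so log K = nE°cell / 0.0592 = (2)(+1.960) / 0.0592 = 66.2.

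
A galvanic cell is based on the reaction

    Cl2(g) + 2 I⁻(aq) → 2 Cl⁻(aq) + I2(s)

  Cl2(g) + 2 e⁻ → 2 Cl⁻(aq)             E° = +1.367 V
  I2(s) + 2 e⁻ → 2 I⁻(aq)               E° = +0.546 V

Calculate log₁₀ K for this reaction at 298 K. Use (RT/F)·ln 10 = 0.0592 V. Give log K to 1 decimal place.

log K = 27.7

The Cl₂/Cl⁻ couple is reduced (cathode); E°cell = +1.367 − (+0.546) = +0.821 V with n = 2.
At equilibrium E = 0, so log K = nE°cell / 0.0592 = (2)(+0.821) / 0.0592 = 27.7.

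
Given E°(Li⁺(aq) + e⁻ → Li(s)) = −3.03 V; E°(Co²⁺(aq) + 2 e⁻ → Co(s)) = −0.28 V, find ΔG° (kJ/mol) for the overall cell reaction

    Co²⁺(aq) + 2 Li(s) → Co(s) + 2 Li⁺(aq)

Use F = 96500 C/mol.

−531 kJ/mol

In the reaction as written Co²⁺(aq) is reduced, so the Co²⁺/Co couple is the cathode and Li⁺/Li is the anode.
E°cell = −0.28 − (−3.03) = +2.75 V; balancing electrons gives n = 2.
ΔG° = −nFE°cell = −(2)(96500)(+2.75) J/mol = −531 kJ/mol.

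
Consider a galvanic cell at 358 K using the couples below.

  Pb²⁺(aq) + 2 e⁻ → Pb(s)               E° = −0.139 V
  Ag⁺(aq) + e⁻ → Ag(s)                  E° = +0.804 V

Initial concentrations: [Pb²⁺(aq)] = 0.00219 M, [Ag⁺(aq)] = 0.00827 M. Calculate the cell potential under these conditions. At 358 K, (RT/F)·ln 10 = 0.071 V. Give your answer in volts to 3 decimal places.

+0.890 V

Ag⁺/Ag is reduced (cathode, E° = +0.804 V) and Pb²⁺/Pb is oxidized (anode).
The standard potential is +0.804 − (−0.139) = +0.943 V and the balanced reaction transfers n = 2 electrons.
For the overall reaction 2 Ag⁺(aq) + Pb(s) → 2 Ag(s) + Pb²⁺(aq), Q = [Pb²⁺(aq)] / [Ag⁺(aq)]^2 = 32, giving log Q = 1.505.
By the Nernst equation, E = +0.943 − (0.071/2)·(1.505) = +0.890 V.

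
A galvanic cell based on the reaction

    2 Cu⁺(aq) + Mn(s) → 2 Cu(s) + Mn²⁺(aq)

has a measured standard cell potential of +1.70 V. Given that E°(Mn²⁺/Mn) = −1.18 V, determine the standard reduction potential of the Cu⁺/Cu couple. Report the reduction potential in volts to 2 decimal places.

In the reaction as written the Cu⁺/Cu couple is reduced (cathode) and Mn²⁺/Mn is oxidized (anode), so E°cell = E°(Cu⁺/Cu) − E°(Mn²⁺/Mn).
E°(Cu⁺/Cu) = E°cell + E°(anode) = +1.70 + (−1.18) = +0.52 V.

+0.52 V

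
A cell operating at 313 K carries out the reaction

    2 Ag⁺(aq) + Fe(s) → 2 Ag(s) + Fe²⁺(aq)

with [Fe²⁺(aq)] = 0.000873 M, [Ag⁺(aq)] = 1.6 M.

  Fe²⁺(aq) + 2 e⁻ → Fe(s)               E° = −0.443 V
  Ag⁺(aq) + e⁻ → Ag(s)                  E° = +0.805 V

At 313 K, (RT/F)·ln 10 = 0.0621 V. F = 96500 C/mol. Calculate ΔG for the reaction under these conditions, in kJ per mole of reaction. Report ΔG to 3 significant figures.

E°cell = +0.805 − (−0.443) = +1.248 V; the balanced reaction transfers n = 2 electrons.
The reaction quotient is [Fe²⁺(aq)] / [Ag⁺(aq)]^2 = 0.000341; by Nernst, E = +1.248 − (0.0621/2)(−3.467) = +1.3557 V.
Finally ΔG = −nFE = −(2)(96500 C/mol)(+1.3557 V) = −262 kJ/mol.

−262 kJ/mol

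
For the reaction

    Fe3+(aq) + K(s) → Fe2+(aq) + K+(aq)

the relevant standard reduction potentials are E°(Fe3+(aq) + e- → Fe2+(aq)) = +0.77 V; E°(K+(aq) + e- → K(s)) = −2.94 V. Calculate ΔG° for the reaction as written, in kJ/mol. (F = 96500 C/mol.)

−358 kJ/mol

In the reaction as written Fe3+(aq) is reduced, so the Fe³⁺/Fe²⁺ couple is the cathode and K⁺/K is the anode.
E°cell = +0.77 − (−2.94) = +3.71 V; balancing electrons gives n = 1.
ΔG° = −nFE°cell = −(1)(96500)(+3.71) J/mol = −358 kJ/mol.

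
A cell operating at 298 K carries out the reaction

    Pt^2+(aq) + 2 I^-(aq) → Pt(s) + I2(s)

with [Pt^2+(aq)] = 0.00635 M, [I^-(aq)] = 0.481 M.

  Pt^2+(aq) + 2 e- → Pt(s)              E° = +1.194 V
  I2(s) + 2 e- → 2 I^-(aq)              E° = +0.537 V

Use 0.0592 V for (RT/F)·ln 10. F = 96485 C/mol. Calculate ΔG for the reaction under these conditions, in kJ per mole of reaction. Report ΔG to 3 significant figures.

With Pt²⁺/Pt reduced at the cathode, E°cell = +1.194 − (+0.537) = +0.657 V and n = 2.
The reaction quotient is 1 / ([Pt^2+(aq)]·[I^-(aq)]^2) = 681; by Nernst, E = +0.657 − (0.0592/2)(2.833) = +0.5731 V.
ΔG = −nFE = −(2)(96485)(+0.5731) J/mol = −111 kJ/mol.

−111 kJ/mol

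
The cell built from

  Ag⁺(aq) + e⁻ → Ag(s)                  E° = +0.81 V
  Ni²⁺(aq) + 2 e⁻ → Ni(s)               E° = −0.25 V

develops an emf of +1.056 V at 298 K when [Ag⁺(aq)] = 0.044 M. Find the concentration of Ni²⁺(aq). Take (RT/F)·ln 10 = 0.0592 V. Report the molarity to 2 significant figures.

0.0026 M

With Ag⁺/Ag at the cathode and Ni²⁺/Ni at the anode, E°cell = +0.81 − (−0.25) = +1.06 V (n = 2).
Since E = E° − (0.0592/n)·log Q, log Q = n(E° − E)/0.0592 = 0.135.
Balancing electrons gives 2 Ag⁺(aq) + Ni(s) → 2 Ag(s) + Ni²⁺(aq); thus Q = [Ni²⁺(aq)] / [Ag⁺(aq)]^2.
Substituting the known concentrations and solving, log [Ni²⁺(aq)] = −2.578 and [Ni²⁺(aq)] = 0.0026 M.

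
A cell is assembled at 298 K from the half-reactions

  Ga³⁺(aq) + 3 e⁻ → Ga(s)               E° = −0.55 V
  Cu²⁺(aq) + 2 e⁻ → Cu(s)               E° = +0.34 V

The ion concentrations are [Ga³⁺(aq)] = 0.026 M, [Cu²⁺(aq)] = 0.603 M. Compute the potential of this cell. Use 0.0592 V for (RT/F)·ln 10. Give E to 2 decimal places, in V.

+0.91 V

Cu²⁺/Cu is reduced (cathode, E° = +0.34 V) and Ga³⁺/Ga is oxidized (anode).
The standard potential is +0.34 − (−0.55) = +0.89 V and the balanced reaction transfers n = 6 electrons.
The balanced reaction is 3 Cu²⁺(aq) + 2 Ga(s) → 3 Cu(s) + 2 Ga³⁺(aq), so Q = [Ga³⁺(aq)]^2 / [Cu²⁺(aq)]^3 = 0.00308 and log Q = −2.511.
By the Nernst equation, E = +0.89 − (0.0592/6)·(−2.511) = +0.91 V.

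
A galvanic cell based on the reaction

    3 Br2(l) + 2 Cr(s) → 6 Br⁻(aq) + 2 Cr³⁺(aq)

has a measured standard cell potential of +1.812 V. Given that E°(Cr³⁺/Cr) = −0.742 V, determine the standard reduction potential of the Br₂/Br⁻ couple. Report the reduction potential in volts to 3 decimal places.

In the reaction as written the Br₂/Br⁻ couple is reduced (cathode) and Cr³⁺/Cr is oxidized (anode), so E°cell = E°(Br₂/Br⁻) − E°(Cr³⁺/Cr).
E°(Br₂/Br⁻) = E°cell + E°(anode) = +1.812 + (−0.742) = +1.070 V.

+1.070 V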